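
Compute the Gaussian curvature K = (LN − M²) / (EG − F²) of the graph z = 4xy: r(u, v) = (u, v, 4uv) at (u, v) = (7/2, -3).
K = -16/116281

Coefficients of the first fundamental form: E = 16*v^2 + 1, F = 16*u*v, G = 16*u^2 + 1.
Coefficients of the second fundamental form: L = 0, M = 4/sqrt(16*u^2 + 16*v^2 + 1), N = 0.
Assemble K = (LN − M²)/(EG − F²) = -16/(256*u^4 + 512*u^2*v^2 + 32*u^2 + 256*v^4 + 32*v^2 + 1). At (u, v) = (7/2, -3): K = -16/116281.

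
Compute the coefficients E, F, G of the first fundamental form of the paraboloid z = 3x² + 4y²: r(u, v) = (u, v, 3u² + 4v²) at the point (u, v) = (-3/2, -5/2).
E = 82;  F = 180;  G = 401

Partials: r_u = (1, 0, 6*u), r_v = (0, 1, 8*v). As functions of (u, v):
  E = r_u · r_u = 36*u^2 + 1,
  F = r_u · r_v = 48*u*v,
  G = r_v · r_v = 64*v^2 + 1.
Evaluating at (u, v) = (-3/2, -5/2): E = 82, F = 180, G = 401.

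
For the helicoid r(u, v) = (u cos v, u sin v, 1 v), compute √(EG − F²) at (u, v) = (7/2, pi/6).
√(EG − F²)|_{(7/2, pi/6)} = sqrt(53)/2

E = 1, F = 0, G = u^2 + 1; EG − F² = u^2 + 1; √(EG − F²) = sqrt(u^2 + 1). At the given point: sqrt(53)/2.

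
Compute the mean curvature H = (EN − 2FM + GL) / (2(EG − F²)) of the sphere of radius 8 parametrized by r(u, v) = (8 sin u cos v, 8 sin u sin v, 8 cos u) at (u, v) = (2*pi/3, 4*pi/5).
H = -1/8

With E = 64, F = 0, G = 64*sin(u)^2, L = -8*sin(u)/Abs(sin(u)), M = 0, N = -8*sin(u)^3/Abs(sin(u)), assemble
  H = (EN − 2FM + GL) / (2(EG − F²)) = -sin(u)/(8*Abs(sin(u))).
At (u, v) = (2*pi/3, 4*pi/5): H = -1/8.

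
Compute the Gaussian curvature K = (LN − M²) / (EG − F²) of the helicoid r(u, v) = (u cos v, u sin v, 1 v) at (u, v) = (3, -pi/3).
K = -1/100

Coefficients of the first fundamental form: E = 1, F = 0, G = u^2 + 1.
Coefficients of the second fundamental form: L = 0, M = -1/sqrt(u^2 + 1), N = 0.
Assemble K = (LN − M²)/(EG − F²) = -1/(u^2 + 1)^2. At (u, v) = (3, -pi/3): K = -1/100.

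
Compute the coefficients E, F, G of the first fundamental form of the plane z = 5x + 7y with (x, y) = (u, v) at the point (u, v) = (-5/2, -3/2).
E = 26;  F = 35;  G = 50

Partials: r_u = (1, 0, 5), r_v = (0, 1, 7). As functions of (u, v):
  E = r_u · r_u = 26,
  F = r_u · r_v = 35,
  G = r_v · r_v = 50.
Evaluating at (u, v) = (-5/2, -3/2): E = 26, F = 35, G = 50.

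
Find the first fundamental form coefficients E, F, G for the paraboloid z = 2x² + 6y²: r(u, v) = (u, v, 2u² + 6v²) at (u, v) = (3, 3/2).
E = 145;  F = 216;  G = 325

Partials: r_u = (1, 0, 4*u), r_v = (0, 1, 12*v). As functions of (u, v):
  E = r_u · r_u = 16*u^2 + 1,
  F = r_u · r_v = 48*u*v,
  G = r_v · r_v = 144*v^2 + 1.
Evaluating at (u, v) = (3, 3/2): E = 145, F = 216, G = 325.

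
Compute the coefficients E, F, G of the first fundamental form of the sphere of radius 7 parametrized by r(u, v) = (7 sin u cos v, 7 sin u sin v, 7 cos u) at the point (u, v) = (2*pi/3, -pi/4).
E = 49;  F = 0;  G = 147/4

Partials: r_u = (7*cos(u)*cos(v), 7*sin(v)*cos(u), -7*sin(u)), r_v = (-7*sin(u)*sin(v), 7*sin(u)*cos(v), 0). As functions of (u, v):
  E = r_u · r_u = 49,
  F = r_u · r_v = 0,
  G = r_v · r_v = 49*sin(u)^2.
Evaluating at (u, v) = (2*pi/3, -pi/4): E = 49, F = 0, G = 147/4.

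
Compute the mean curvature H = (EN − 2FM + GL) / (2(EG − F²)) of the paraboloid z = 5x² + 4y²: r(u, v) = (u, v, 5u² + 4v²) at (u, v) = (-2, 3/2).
H = 2329*sqrt(545)/297025

With E = 100*u^2 + 1, F = 80*u*v, G = 64*v^2 + 1, L = 10/sqrt(100*u^2 + 64*v^2 + 1), M = 0, N = 8/sqrt(100*u^2 + 64*v^2 + 1), assemble
  H = (EN − 2FM + GL) / (2(EG − F²)) = (400*u^2 + 320*v^2 + 9)/(100*u^2 + 64*v^2 + 1)^(3/2).
At (u, v) = (-2, 3/2): H = 2329*sqrt(545)/297025.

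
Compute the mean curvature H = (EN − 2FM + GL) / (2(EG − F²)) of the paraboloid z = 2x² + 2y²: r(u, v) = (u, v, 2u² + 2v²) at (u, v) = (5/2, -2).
H = 332*sqrt(165)/27225

With E = 16*u^2 + 1, F = 16*u*v, G = 16*v^2 + 1, L = 4/sqrt(16*u^2 + 16*v^2 + 1), M = 0, N = 4/sqrt(16*u^2 + 16*v^2 + 1), assemble
  H = (EN − 2FM + GL) / (2(EG − F²)) = 4*(8*u^2 + 8*v^2 + 1)/(16*u^2 + 16*v^2 + 1)^(3/2).
At (u, v) = (5/2, -2): H = 332*sqrt(165)/27225.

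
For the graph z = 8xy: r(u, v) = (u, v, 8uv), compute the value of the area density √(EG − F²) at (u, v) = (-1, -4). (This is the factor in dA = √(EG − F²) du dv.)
√(EG − F²)|_{(-1, -4)} = 33

E = 64*v^2 + 1, F = 64*u*v, G = 64*u^2 + 1, so EG − F² = 64*u^2 + 64*v^2 + 1. Taking the positive square root: √(EG − F²) = sqrt(64*u^2 + 64*v^2 + 1). At (u, v) = (-1, -4): 33.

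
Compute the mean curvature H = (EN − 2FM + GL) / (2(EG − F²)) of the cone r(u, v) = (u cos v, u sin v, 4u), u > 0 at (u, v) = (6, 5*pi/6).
H = sqrt(17)/51

With E = 17, F = 0, G = u^2, L = 0, M = 0, N = 4*sqrt(17)*u^2/(17*Abs(u)), assemble
  H = (EN − 2FM + GL) / (2(EG − F²)) = 2*sqrt(17)/(17*Abs(u)).
At (u, v) = (6, 5*pi/6): H = sqrt(17)/51.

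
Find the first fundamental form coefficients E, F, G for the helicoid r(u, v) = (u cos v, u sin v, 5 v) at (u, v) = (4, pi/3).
E = 1;  F = 0;  G = 41

Partials: r_u = (cos(v), sin(v), 0), r_v = (-u*sin(v), u*cos(v), 5). As functions of (u, v):
  E = r_u · r_u = 1,
  F = r_u · r_v = 0,
  G = r_v · r_v = u^2 + 25.
Evaluating at (u, v) = (4, pi/3): E = 1, F = 0, G = 41.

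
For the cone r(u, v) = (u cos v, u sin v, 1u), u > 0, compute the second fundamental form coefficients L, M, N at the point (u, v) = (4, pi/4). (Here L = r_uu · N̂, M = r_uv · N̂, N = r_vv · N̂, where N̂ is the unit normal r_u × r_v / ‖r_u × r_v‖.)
L = 0;  M = 0;  N = 2*sqrt(2)

Compute the unit normal N̂(u, v) = (-sqrt(2)*u*cos(v)/(2*Abs(u)), -sqrt(2)*u*sin(v)/(2*Abs(u)), sqrt(2)*u/(2*Abs(u))), and the second partials r_uu, r_uv, r_vv. Take dot products:
  L(u, v) = r_uu · N̂ = 0,
  M(u, v) = r_uv · N̂ = 0,
  N(u, v) = r_vv · N̂ = sqrt(2)*u^2/(2*Abs(u)).
Evaluating at (u, v) = (4, pi/4):
  L = 0, M = 0, N = 2*sqrt(2).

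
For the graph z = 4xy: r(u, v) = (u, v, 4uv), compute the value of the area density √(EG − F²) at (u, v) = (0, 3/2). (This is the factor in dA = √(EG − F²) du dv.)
√(EG − F²)|_{(0, 3/2)} = sqrt(37)

E = 16*v^2 + 1, F = 16*u*v, G = 16*u^2 + 1, so EG − F² = 16*u^2 + 16*v^2 + 1. Taking the positive square root: √(EG − F²) = sqrt(16*u^2 + 16*v^2 + 1). At (u, v) = (0, 3/2): sqrt(37).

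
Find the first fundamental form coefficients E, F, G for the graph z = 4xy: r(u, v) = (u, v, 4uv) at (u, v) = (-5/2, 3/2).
E = 37;  F = -60;  G = 101

Partials: r_u = (1, 0, 4*v), r_v = (0, 1, 4*u). As functions of (u, v):
  E = r_u · r_u = 16*v^2 + 1,
  F = r_u · r_v = 16*u*v,
  G = r_v · r_v = 16*u^2 + 1.
Evaluating at (u, v) = (-5/2, 3/2): E = 37, F = -60, G = 101.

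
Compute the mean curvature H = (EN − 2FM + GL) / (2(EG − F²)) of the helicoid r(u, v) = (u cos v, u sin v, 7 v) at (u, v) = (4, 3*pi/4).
H = 0

With E = 1, F = 0, G = u^2 + 49, L = 0, M = -7/sqrt(u^2 + 49), N = 0, assemble
  H = (EN − 2FM + GL) / (2(EG − F²)) = 0.
At (u, v) = (4, 3*pi/4): H = 0.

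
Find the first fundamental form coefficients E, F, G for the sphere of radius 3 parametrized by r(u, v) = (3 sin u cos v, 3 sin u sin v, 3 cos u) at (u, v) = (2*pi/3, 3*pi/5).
E = 9;  F = 0;  G = 27/4

Partials: r_u = (3*cos(u)*cos(v), 3*sin(v)*cos(u), -3*sin(u)), r_v = (-3*sin(u)*sin(v), 3*sin(u)*cos(v), 0). As functions of (u, v):
  E = r_u · r_u = 9,
  F = r_u · r_v = 0,
  G = r_v · r_v = 9*sin(u)^2.
Evaluating at (u, v) = (2*pi/3, 3*pi/5): E = 9, F = 0, G = 27/4.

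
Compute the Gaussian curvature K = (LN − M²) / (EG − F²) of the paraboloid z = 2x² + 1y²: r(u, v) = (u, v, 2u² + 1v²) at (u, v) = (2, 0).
K = 8/4225

Coefficients of the first fundamental form: E = 16*u^2 + 1, F = 8*u*v, G = 4*v^2 + 1.
Coefficients of the second fundamental form: L = 4/sqrt(16*u^2 + 4*v^2 + 1), M = 0, N = 2/sqrt(16*u^2 + 4*v^2 + 1).
Assemble K = (LN − M²)/(EG − F²) = 8/(256*u^4 + 128*u^2*v^2 + 32*u^2 + 16*v^4 + 8*v^2 + 1). At (u, v) = (2, 0): K = 8/4225.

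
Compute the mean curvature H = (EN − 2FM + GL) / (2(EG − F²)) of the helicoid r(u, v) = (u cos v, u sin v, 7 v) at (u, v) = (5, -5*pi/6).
H = 0

With E = 1, F = 0, G = u^2 + 49, L = 0, M = -7/sqrt(u^2 + 49), N = 0, assemble
  H = (EN − 2FM + GL) / (2(EG − F²)) = 0.
At (u, v) = (5, -5*pi/6): H = 0.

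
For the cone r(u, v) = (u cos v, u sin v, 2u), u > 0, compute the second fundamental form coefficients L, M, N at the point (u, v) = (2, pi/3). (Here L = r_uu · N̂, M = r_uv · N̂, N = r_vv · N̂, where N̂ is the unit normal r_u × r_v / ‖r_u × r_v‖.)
L = 0;  M = 0;  N = 4*sqrt(5)/5

Compute the unit normal N̂(u, v) = (-2*sqrt(5)*u*cos(v)/(5*Abs(u)), -2*sqrt(5)*u*sin(v)/(5*Abs(u)), sqrt(5)*u/(5*Abs(u))), and the second partials r_uu, r_uv, r_vv. Take dot products:
  L(u, v) = r_uu · N̂ = 0,
  M(u, v) = r_uv · N̂ = 0,
  N(u, v) = r_vv · N̂ = 2*sqrt(5)*u^2/(5*Abs(u)).
Evaluating at (u, v) = (2, pi/3):
  L = 0, M = 0, N = 4*sqrt(5)/5.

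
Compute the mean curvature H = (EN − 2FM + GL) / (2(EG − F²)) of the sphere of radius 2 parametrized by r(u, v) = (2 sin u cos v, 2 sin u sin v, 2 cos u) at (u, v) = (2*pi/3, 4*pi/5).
H = -1/2

With E = 4, F = 0, G = 4*sin(u)^2, L = -2*sin(u)/Abs(sin(u)), M = 0, N = -2*sin(u)^3/Abs(sin(u)), assemble
  H = (EN − 2FM + GL) / (2(EG − F²)) = -sin(u)/(2*Abs(sin(u))).
At (u, v) = (2*pi/3, 4*pi/5): H = -1/2.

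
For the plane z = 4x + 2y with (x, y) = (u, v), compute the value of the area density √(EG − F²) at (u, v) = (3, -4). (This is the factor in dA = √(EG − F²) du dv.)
√(EG − F²)|_{(3, -4)} = sqrt(21)

E = 17, F = 8, G = 5, so EG − F² = 21. Taking the positive square root: √(EG − F²) = sqrt(21). At (u, v) = (3, -4): sqrt(21).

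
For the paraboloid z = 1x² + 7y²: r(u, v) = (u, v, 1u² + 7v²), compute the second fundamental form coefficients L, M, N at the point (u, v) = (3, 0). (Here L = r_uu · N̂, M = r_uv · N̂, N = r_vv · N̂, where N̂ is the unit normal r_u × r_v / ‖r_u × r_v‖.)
L = 2*sqrt(37)/37;  M = 0;  N = 14*sqrt(37)/37

Compute the unit normal N̂(u, v) = (-2*u/sqrt(4*u^2 + 196*v^2 + 1), -14*v/sqrt(4*u^2 + 196*v^2 + 1), 1/sqrt(4*u^2 + 196*v^2 + 1)), and the second partials r_uu, r_uv, r_vv. Take dot products:
  L(u, v) = r_uu · N̂ = 2/sqrt(4*u^2 + 196*v^2 + 1),
  M(u, v) = r_uv · N̂ = 0,
  N(u, v) = r_vv · N̂ = 14/sqrt(4*u^2 + 196*v^2 + 1).
Evaluating at (u, v) = (3, 0):
  L = 2*sqrt(37)/37, M = 0, N = 14*sqrt(37)/37.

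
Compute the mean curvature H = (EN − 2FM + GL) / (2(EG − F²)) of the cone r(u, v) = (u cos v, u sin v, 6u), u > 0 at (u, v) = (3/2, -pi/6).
H = 2*sqrt(37)/37

With E = 37, F = 0, G = u^2, L = 0, M = 0, N = 6*sqrt(37)*u^2/(37*Abs(u)), assemble
  H = (EN − 2FM + GL) / (2(EG − F²)) = 3*sqrt(37)/(37*Abs(u)).
At (u, v) = (3/2, -pi/6): H = 2*sqrt(37)/37.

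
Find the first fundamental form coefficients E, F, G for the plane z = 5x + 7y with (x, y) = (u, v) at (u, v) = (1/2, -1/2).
E = 26;  F = 35;  G = 50

Partials: r_u = (1, 0, 5), r_v = (0, 1, 7). As functions of (u, v):
  E = r_u · r_u = 26,
  F = r_u · r_v = 35,
  G = r_v · r_v = 50.
Evaluating at (u, v) = (1/2, -1/2): E = 26, F = 35, G = 50.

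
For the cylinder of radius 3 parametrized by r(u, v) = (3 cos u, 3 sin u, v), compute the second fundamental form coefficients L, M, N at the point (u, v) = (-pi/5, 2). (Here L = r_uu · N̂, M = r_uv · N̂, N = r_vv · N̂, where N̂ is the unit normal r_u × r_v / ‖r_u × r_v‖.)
L = -3;  M = 0;  N = 0

Compute the unit normal N̂(u, v) = (cos(u), sin(u), 0), and the second partials r_uu, r_uv, r_vv. Take dot products:
  L(u, v) = r_uu · N̂ = -3,
  M(u, v) = r_uv · N̂ = 0,
  N(u, v) = r_vv · N̂ = 0.
Evaluating at (u, v) = (-pi/5, 2):
  L = -3, M = 0, N = 0.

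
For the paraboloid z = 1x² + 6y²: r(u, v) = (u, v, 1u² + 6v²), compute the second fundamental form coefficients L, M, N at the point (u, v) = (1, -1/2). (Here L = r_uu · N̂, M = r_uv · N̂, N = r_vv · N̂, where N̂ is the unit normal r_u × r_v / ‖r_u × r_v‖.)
L = 2*sqrt(41)/41;  M = 0;  N = 12*sqrt(41)/41

Compute the unit normal N̂(u, v) = (-2*u/sqrt(4*u^2 + 144*v^2 + 1), -12*v/sqrt(4*u^2 + 144*v^2 + 1), 1/sqrt(4*u^2 + 144*v^2 + 1)), and the second partials r_uu, r_uv, r_vv. Take dot products:
  L(u, v) = r_uu · N̂ = 2/sqrt(4*u^2 + 144*v^2 + 1),
  M(u, v) = r_uv · N̂ = 0,
  N(u, v) = r_vv · N̂ = 12/sqrt(4*u^2 + 144*v^2 + 1).
Evaluating at (u, v) = (1, -1/2):
  L = 2*sqrt(41)/41, M = 0, N = 12*sqrt(41)/41.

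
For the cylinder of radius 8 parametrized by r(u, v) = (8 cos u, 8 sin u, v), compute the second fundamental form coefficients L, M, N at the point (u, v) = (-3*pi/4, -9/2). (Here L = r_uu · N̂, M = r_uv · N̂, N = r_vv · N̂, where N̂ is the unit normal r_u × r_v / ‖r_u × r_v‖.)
L = -8;  M = 0;  N = 0

Compute the unit normal N̂(u, v) = (cos(u), sin(u), 0), and the second partials r_uu, r_uv, r_vv. Take dot products:
  L(u, v) = r_uu · N̂ = -8,
  M(u, v) = r_uv · N̂ = 0,
  N(u, v) = r_vv · N̂ = 0.
Evaluating at (u, v) = (-3*pi/4, -9/2):
  L = -8, M = 0, N = 0.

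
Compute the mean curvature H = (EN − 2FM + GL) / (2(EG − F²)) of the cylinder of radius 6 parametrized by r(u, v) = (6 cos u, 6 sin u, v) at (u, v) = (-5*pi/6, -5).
H = -1/12

With E = 36, F = 0, G = 1, L = -6, M = 0, N = 0, assemble
  H = (EN − 2FM + GL) / (2(EG − F²)) = -1/12.
At (u, v) = (-5*pi/6, -5): H = -1/12.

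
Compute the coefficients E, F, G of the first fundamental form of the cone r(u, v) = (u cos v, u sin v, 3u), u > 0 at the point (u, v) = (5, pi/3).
E = 10;  F = 0;  G = 25

Partials: r_u = (cos(v), sin(v), 3), r_v = (-u*sin(v), u*cos(v), 0). As functions of (u, v):
  E = r_u · r_u = 10,
  F = r_u · r_v = 0,
  G = r_v · r_v = u^2.
Evaluating at (u, v) = (5, pi/3): E = 10, F = 0, G = 25.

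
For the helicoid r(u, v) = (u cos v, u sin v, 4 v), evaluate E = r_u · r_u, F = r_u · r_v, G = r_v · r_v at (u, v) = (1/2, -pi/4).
E = 1;  F = 0;  G = 65/4

Partials: r_u = (cos(v), sin(v), 0), r_v = (-u*sin(v), u*cos(v), 4). As functions of (u, v):
  E = r_u · r_u = 1,
  F = r_u · r_v = 0,
  G = r_v · r_v = u^2 + 16.
Evaluating at (u, v) = (1/2, -pi/4): E = 1, F = 0, G = 65/4.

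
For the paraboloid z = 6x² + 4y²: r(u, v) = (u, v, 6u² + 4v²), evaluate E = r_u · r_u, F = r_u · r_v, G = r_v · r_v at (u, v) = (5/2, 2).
E = 901;  F = 480;  G = 257

Partials: r_u = (1, 0, 12*u), r_v = (0, 1, 8*v). As functions of (u, v):
  E = r_u · r_u = 144*u^2 + 1,
  F = r_u · r_v = 96*u*v,
  G = r_v · r_v = 64*v^2 + 1.
Evaluating at (u, v) = (5/2, 2): E = 901, F = 480, G = 257.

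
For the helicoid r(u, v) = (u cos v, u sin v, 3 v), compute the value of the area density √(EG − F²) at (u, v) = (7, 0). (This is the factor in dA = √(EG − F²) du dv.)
√(EG − F²)|_{(7, 0)} = sqrt(58)

E = 1, F = 0, G = u^2 + 9, so EG − F² = u^2 + 9. Taking the positive square root: √(EG − F²) = sqrt(u^2 + 9). At (u, v) = (7, 0): sqrt(58).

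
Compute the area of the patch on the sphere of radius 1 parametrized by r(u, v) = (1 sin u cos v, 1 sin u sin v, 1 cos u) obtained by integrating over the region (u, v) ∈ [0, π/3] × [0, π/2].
Area = pi/4

Area = ∫∫ √(EG − F²) du dv with √(EG − F²) = Abs(sin(u)). Integrating over [0, π/3] × [0, π/2] gives pi/4.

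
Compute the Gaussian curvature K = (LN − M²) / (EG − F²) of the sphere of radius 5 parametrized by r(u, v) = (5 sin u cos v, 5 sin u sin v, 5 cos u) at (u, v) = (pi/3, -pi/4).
K = 1/25

Coefficients of the first fundamental form: E = 25, F = 0, G = 25*sin(u)^2.
Coefficients of the second fundamental form: L = -5*sin(u)/Abs(sin(u)), M = 0, N = -5*sin(u)^3/Abs(sin(u)).
Assemble K = (LN − M²)/(EG − F²) = 1/25. At (u, v) = (pi/3, -pi/4): K = 1/25.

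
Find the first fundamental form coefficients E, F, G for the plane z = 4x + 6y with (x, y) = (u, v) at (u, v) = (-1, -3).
E = 17;  F = 24;  G = 37

Partials: r_u = (1, 0, 4), r_v = (0, 1, 6). As functions of (u, v):
  E = r_u · r_u = 17,
  F = r_u · r_v = 24,
  G = r_v · r_v = 37.
Evaluating at (u, v) = (-1, -3): E = 17, F = 24, G = 37.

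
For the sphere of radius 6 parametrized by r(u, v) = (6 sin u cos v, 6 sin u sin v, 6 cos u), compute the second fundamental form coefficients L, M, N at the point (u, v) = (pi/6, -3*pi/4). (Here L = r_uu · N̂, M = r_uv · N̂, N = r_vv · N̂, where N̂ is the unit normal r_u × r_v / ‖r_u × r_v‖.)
L = -6;  M = 0;  N = -3/2

Compute the unit normal N̂(u, v) = (sin(u)^2*cos(v)/Abs(sin(u)), sin(u)^2*sin(v)/Abs(sin(u)), sin(2*u)/(2*Abs(sin(u)))), and the second partials r_uu, r_uv, r_vv. Take dot products:
  L(u, v) = r_uu · N̂ = -6*sin(u)/Abs(sin(u)),
  M(u, v) = r_uv · N̂ = 0,
  N(u, v) = r_vv · N̂ = -6*sin(u)^3/Abs(sin(u)).
Evaluating at (u, v) = (pi/6, -3*pi/4):
  L = -6, M = 0, N = -3/2.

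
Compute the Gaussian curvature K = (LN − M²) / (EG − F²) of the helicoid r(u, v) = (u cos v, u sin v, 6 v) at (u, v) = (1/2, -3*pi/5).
K = -576/21025

Coefficients of the first fundamental form: E = 1, F = 0, G = u^2 + 36.
Coefficients of the second fundamental form: L = 0, M = -6/sqrt(u^2 + 36), N = 0.
Assemble K = (LN − M²)/(EG − F²) = -36/(u^2 + 36)^2. At (u, v) = (1/2, -3*pi/5): K = -576/21025.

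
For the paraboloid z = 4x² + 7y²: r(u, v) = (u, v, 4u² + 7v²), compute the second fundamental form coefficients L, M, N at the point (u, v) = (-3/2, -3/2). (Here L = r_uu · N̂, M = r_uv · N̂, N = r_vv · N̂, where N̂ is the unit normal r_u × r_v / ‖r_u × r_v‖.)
L = 4*sqrt(586)/293;  M = 0;  N = 7*sqrt(586)/293

Compute the unit normal N̂(u, v) = (-8*u/sqrt(64*u^2 + 196*v^2 + 1), -14*v/sqrt(64*u^2 + 196*v^2 + 1), 1/sqrt(64*u^2 + 196*v^2 + 1)), and the second partials r_uu, r_uv, r_vv. Take dot products:
  L(u, v) = r_uu · N̂ = 8/sqrt(64*u^2 + 196*v^2 + 1),
  M(u, v) = r_uv · N̂ = 0,
  N(u, v) = r_vv · N̂ = 14/sqrt(64*u^2 + 196*v^2 + 1).
Evaluating at (u, v) = (-3/2, -3/2):
  L = 4*sqrt(586)/293, M = 0, N = 7*sqrt(586)/293.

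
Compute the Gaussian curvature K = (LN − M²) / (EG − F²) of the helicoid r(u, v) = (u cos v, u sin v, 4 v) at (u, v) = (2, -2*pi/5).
K = -1/25

Coefficients of the first fundamental form: E = 1, F = 0, G = u^2 + 16.
Coefficients of the second fundamental form: L = 0, M = -4/sqrt(u^2 + 16), N = 0.
Assemble K = (LN − M²)/(EG − F²) = -16/(u^2 + 16)^2. At (u, v) = (2, -2*pi/5): K = -1/25.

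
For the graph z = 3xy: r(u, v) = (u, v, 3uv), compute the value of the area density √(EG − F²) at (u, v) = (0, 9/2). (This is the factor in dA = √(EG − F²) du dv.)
√(EG − F²)|_{(0, 9/2)} = sqrt(733)/2

E = 9*v^2 + 1, F = 9*u*v, G = 9*u^2 + 1, so EG − F² = 9*u^2 + 9*v^2 + 1. Taking the positive square root: √(EG − F²) = sqrt(9*u^2 + 9*v^2 + 1). At (u, v) = (0, 9/2): sqrt(733)/2.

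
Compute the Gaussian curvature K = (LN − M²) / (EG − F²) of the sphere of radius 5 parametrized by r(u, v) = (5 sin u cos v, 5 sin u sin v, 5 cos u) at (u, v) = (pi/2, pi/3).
K = 1/25

Coefficients of the first fundamental form: E = 25, F = 0, G = 25*sin(u)^2.
Coefficients of the second fundamental form: L = -5*sin(u)/Abs(sin(u)), M = 0, N = -5*sin(u)^3/Abs(sin(u)).
Assemble K = (LN − M²)/(EG − F²) = 1/25. At (u, v) = (pi/2, pi/3): K = 1/25.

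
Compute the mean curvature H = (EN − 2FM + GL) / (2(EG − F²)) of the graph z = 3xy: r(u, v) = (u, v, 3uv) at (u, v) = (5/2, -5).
H = 2700*sqrt(1129)/1274641

With E = 9*v^2 + 1, F = 9*u*v, G = 9*u^2 + 1, L = 0, M = 3/sqrt(9*u^2 + 9*v^2 + 1), N = 0, assemble
  H = (EN − 2FM + GL) / (2(EG − F²)) = -27*u*v/(9*u^2 + 9*v^2 + 1)^(3/2).
At (u, v) = (5/2, -5): H = 2700*sqrt(1129)/1274641.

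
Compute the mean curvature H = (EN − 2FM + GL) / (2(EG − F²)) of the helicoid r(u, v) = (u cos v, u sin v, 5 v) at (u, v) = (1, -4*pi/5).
H = 0

With E = 1, F = 0, G = u^2 + 25, L = 0, M = -5/sqrt(u^2 + 25), N = 0, assemble
  H = (EN − 2FM + GL) / (2(EG − F²)) = 0.
At (u, v) = (1, -4*pi/5): H = 0.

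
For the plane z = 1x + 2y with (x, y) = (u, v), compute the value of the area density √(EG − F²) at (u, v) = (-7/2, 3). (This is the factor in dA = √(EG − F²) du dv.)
√(EG − F²)|_{(-7/2, 3)} = sqrt(6)

E = 2, F = 2, G = 5, so EG − F² = 6. Taking the positive square root: √(EG − F²) = sqrt(6). At (u, v) = (-7/2, 3): sqrt(6).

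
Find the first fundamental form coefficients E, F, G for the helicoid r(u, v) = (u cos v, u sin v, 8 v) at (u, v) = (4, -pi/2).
E = 1;  F = 0;  G = 80

Partials: r_u = (cos(v), sin(v), 0), r_v = (-u*sin(v), u*cos(v), 8). As functions of (u, v):
  E = r_u · r_u = 1,
  F = r_u · r_v = 0,
  G = r_v · r_v = u^2 + 64.
Evaluating at (u, v) = (4, -pi/2): E = 1, F = 0, G = 80.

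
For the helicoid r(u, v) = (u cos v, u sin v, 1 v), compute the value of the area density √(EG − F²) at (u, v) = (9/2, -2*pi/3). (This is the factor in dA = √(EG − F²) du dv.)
√(EG − F²)|_{(9/2, -2*pi/3)} = sqrt(85)/2

E = 1, F = 0, G = u^2 + 1, so EG − F² = u^2 + 1. Taking the positive square root: √(EG − F²) = sqrt(u^2 + 1). At (u, v) = (9/2, -2*pi/3): sqrt(85)/2.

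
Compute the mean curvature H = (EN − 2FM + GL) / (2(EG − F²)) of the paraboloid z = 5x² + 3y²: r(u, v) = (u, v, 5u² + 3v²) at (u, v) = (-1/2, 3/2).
H = 488*sqrt(107)/11449

With E = 100*u^2 + 1, F = 60*u*v, G = 36*v^2 + 1, L = 10/sqrt(100*u^2 + 36*v^2 + 1), M = 0, N = 6/sqrt(100*u^2 + 36*v^2 + 1), assemble
  H = (EN − 2FM + GL) / (2(EG − F²)) = 4*(75*u^2 + 45*v^2 + 2)/(100*u^2 + 36*v^2 + 1)^(3/2).
At (u, v) = (-1/2, 3/2): H = 488*sqrt(107)/11449.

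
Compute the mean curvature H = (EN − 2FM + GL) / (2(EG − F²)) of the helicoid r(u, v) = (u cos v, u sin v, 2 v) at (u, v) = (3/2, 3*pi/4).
H = 0

With E = 1, F = 0, G = u^2 + 4, L = 0, M = -2/sqrt(u^2 + 4), N = 0, assemble
  H = (EN − 2FM + GL) / (2(EG − F²)) = 0.
At (u, v) = (3/2, 3*pi/4): H = 0.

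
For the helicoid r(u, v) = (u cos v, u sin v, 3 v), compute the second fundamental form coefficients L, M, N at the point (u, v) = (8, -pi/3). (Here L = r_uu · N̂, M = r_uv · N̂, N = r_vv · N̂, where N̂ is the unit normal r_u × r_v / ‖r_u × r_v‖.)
L = 0;  M = -3*sqrt(73)/73;  N = 0

Compute the unit normal N̂(u, v) = (3*sin(v)/sqrt(u^2 + 9), -3*cos(v)/sqrt(u^2 + 9), u/sqrt(u^2 + 9)), and the second partials r_uu, r_uv, r_vv. Take dot products:
  L(u, v) = r_uu · N̂ = 0,
  M(u, v) = r_uv · N̂ = -3/sqrt(u^2 + 9),
  N(u, v) = r_vv · N̂ = 0.
Evaluating at (u, v) = (8, -pi/3):
  L = 0, M = -3*sqrt(73)/73, N = 0.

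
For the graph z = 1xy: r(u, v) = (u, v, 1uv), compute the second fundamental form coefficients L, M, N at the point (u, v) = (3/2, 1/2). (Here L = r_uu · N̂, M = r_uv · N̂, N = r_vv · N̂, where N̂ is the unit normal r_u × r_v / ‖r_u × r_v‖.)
L = 0;  M = sqrt(14)/7;  N = 0

Compute the unit normal N̂(u, v) = (-v/sqrt(u^2 + v^2 + 1), -u/sqrt(u^2 + v^2 + 1), 1/sqrt(u^2 + v^2 + 1)), and the second partials r_uu, r_uv, r_vv. Take dot products:
  L(u, v) = r_uu · N̂ = 0,
  M(u, v) = r_uv · N̂ = 1/sqrt(u^2 + v^2 + 1),
  N(u, v) = r_vv · N̂ = 0.
Evaluating at (u, v) = (3/2, 1/2):
  L = 0, M = sqrt(14)/7, N = 0.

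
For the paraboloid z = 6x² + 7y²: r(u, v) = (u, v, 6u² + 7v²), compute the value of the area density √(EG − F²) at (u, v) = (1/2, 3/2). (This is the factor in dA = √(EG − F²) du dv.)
√(EG − F²)|_{(1/2, 3/2)} = sqrt(478)

E = 144*u^2 + 1, F = 168*u*v, G = 196*v^2 + 1, so EG − F² = 144*u^2 + 196*v^2 + 1. Taking the positive square root: √(EG − F²) = sqrt(144*u^2 + 196*v^2 + 1). At (u, v) = (1/2, 3/2): sqrt(478).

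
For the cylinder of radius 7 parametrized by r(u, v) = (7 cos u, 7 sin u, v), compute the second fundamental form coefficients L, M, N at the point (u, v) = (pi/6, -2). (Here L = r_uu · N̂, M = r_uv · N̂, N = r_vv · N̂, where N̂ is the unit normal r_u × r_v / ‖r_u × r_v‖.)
L = -7;  M = 0;  N = 0

Compute the unit normal N̂(u, v) = (cos(u), sin(u), 0), and the second partials r_uu, r_uv, r_vv. Take dot products:
  L(u, v) = r_uu · N̂ = -7,
  M(u, v) = r_uv · N̂ = 0,
  N(u, v) = r_vv · N̂ = 0.
Evaluating at (u, v) = (pi/6, -2):
  L = -7, M = 0, N = 0.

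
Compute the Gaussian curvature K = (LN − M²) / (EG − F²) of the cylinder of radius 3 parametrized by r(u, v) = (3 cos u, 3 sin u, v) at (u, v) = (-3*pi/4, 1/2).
K = 0

Coefficients of the first fundamental form: E = 9, F = 0, G = 1.
Coefficients of the second fundamental form: L = -3, M = 0, N = 0.
Assemble K = (LN − M²)/(EG − F²) = 0. At (u, v) = (-3*pi/4, 1/2): K = 0.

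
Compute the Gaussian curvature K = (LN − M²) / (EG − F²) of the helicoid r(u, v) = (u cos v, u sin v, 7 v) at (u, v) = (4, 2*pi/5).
K = -49/4225

Coefficients of the first fundamental form: E = 1, F = 0, G = u^2 + 49.
Coefficients of the second fundamental form: L = 0, M = -7/sqrt(u^2 + 49), N = 0.
Assemble K = (LN − M²)/(EG − F²) = -49/(u^2 + 49)^2. At (u, v) = (4, 2*pi/5): K = -49/4225.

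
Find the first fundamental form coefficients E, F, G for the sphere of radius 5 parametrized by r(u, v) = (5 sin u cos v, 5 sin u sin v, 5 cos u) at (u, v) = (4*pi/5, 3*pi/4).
E = 25;  F = 0;  G = 125/8 - 25*sqrt(5)/8

Partials: r_u = (5*cos(u)*cos(v), 5*sin(v)*cos(u), -5*sin(u)), r_v = (-5*sin(u)*sin(v), 5*sin(u)*cos(v), 0). As functions of (u, v):
  E = r_u · r_u = 25,
  F = r_u · r_v = 0,
  G = r_v · r_v = 25*sin(u)^2.
Evaluating at (u, v) = (4*pi/5, 3*pi/4): E = 25, F = 0, G = 125/8 - 25*sqrt(5)/8.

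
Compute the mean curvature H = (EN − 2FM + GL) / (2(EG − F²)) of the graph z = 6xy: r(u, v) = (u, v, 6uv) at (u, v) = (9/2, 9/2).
H = -4374*sqrt(1459)/2128681

With E = 36*v^2 + 1, F = 36*u*v, G = 36*u^2 + 1, L = 0, M = 6/sqrt(36*u^2 + 36*v^2 + 1), N = 0, assemble
  H = (EN − 2FM + GL) / (2(EG − F²)) = -216*u*v/(36*u^2 + 36*v^2 + 1)^(3/2).
At (u, v) = (9/2, 9/2): H = -4374*sqrt(1459)/2128681.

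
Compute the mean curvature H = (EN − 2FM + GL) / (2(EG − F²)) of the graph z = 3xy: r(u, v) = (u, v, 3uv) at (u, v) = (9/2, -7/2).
H = 1701*sqrt(1174)/689138

With E = 9*v^2 + 1, F = 9*u*v, G = 9*u^2 + 1, L = 0, M = 3/sqrt(9*u^2 + 9*v^2 + 1), N = 0, assemble
  H = (EN − 2FM + GL) / (2(EG − F²)) = -27*u*v/(9*u^2 + 9*v^2 + 1)^(3/2).
At (u, v) = (9/2, -7/2): H = 1701*sqrt(1174)/689138.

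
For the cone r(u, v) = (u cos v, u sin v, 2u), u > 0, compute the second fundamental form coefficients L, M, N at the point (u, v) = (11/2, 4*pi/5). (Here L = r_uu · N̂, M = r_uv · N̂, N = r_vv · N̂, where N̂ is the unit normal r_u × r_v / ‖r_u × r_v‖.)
L = 0;  M = 0;  N = 11*sqrt(5)/5

Compute the unit normal N̂(u, v) = (-2*sqrt(5)*u*cos(v)/(5*Abs(u)), -2*sqrt(5)*u*sin(v)/(5*Abs(u)), sqrt(5)*u/(5*Abs(u))), and the second partials r_uu, r_uv, r_vv. Take dot products:
  L(u, v) = r_uu · N̂ = 0,
  M(u, v) = r_uv · N̂ = 0,
  N(u, v) = r_vv · N̂ = 2*sqrt(5)*u^2/(5*Abs(u)).
Evaluating at (u, v) = (11/2, 4*pi/5):
  L = 0, M = 0, N = 11*sqrt(5)/5.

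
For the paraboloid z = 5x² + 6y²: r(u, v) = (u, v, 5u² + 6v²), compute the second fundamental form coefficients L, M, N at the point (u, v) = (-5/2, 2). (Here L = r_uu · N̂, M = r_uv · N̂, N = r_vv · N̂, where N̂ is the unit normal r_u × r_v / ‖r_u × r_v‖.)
L = 5*sqrt(1202)/601;  M = 0;  N = 6*sqrt(1202)/601

Compute the unit normal N̂(u, v) = (-10*u/sqrt(100*u^2 + 144*v^2 + 1), -12*v/sqrt(100*u^2 + 144*v^2 + 1), 1/sqrt(100*u^2 + 144*v^2 + 1)), and the second partials r_uu, r_uv, r_vv. Take dot products:
  L(u, v) = r_uu · N̂ = 10/sqrt(100*u^2 + 144*v^2 + 1),
  M(u, v) = r_uv · N̂ = 0,
  N(u, v) = r_vv · N̂ = 12/sqrt(100*u^2 + 144*v^2 + 1).
Evaluating at (u, v) = (-5/2, 2):
  L = 5*sqrt(1202)/601, M = 0, N = 6*sqrt(1202)/601.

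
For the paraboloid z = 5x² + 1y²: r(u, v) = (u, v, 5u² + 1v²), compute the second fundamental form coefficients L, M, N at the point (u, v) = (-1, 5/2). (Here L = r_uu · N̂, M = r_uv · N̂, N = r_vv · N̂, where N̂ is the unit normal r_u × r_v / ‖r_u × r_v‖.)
L = 5*sqrt(14)/21;  M = 0;  N = sqrt(14)/21

Compute the unit normal N̂(u, v) = (-10*u/sqrt(100*u^2 + 4*v^2 + 1), -2*v/sqrt(100*u^2 + 4*v^2 + 1), 1/sqrt(100*u^2 + 4*v^2 + 1)), and the second partials r_uu, r_uv, r_vv. Take dot products:
  L(u, v) = r_uu · N̂ = 10/sqrt(100*u^2 + 4*v^2 + 1),
  M(u, v) = r_uv · N̂ = 0,
  N(u, v) = r_vv · N̂ = 2/sqrt(100*u^2 + 4*v^2 + 1).
Evaluating at (u, v) = (-1, 5/2):
  L = 5*sqrt(14)/21, M = 0, N = sqrt(14)/21.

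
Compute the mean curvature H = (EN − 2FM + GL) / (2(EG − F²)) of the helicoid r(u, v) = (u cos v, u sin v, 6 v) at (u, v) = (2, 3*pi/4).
H = 0

With E = 1, F = 0, G = u^2 + 36, L = 0, M = -6/sqrt(u^2 + 36), N = 0, assemble
  H = (EN − 2FM + GL) / (2(EG − F²)) = 0.
At (u, v) = (2, 3*pi/4): H = 0.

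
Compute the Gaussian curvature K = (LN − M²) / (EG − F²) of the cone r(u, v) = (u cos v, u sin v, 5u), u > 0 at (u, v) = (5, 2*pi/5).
K = 0

Coefficients of the first fundamental form: E = 26, F = 0, G = u^2.
Coefficients of the second fundamental form: L = 0, M = 0, N = 5*sqrt(26)*u^2/(26*Abs(u)).
Assemble K = (LN − M²)/(EG − F²) = 0. At (u, v) = (5, 2*pi/5): K = 0.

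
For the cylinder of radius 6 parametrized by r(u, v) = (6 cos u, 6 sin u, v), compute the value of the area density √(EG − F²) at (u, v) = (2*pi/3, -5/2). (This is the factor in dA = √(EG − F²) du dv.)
√(EG − F²)|_{(2*pi/3, -5/2)} = 6

E = 36, F = 0, G = 1, so EG − F² = 36. Taking the positive square root: √(EG − F²) = 6. At (u, v) = (2*pi/3, -5/2): 6.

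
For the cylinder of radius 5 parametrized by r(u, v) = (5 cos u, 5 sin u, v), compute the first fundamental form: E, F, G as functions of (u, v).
E = 25;  F = 0;  G = 1

Compute partials: r_u = (-5*sin(u), 5*cos(u), 0), r_v = (0, 0, 1). Then
  E = r_u · r_u = 25,
  F = r_u · r_v = 0,
  G = r_v · r_v = 1.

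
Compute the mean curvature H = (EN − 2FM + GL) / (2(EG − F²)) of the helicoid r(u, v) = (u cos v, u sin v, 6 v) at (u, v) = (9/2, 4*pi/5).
H = 0

With E = 1, F = 0, G = u^2 + 36, L = 0, M = -6/sqrt(u^2 + 36), N = 0, assemble
  H = (EN − 2FM + GL) / (2(EG − F²)) = 0.
At (u, v) = (9/2, 4*pi/5): H = 0.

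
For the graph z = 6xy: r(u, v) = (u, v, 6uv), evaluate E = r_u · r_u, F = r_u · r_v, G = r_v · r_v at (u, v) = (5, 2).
E = 145;  F = 360;  G = 901

Partials: r_u = (1, 0, 6*v), r_v = (0, 1, 6*u). As functions of (u, v):
  E = r_u · r_u = 36*v^2 + 1,
  F = r_u · r_v = 36*u*v,
  G = r_v · r_v = 36*u^2 + 1.
Evaluating at (u, v) = (5, 2): E = 145, F = 360, G = 901.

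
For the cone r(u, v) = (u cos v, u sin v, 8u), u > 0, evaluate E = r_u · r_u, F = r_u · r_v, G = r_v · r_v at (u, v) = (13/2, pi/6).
E = 65;  F = 0;  G = 169/4

Partials: r_u = (cos(v), sin(v), 8), r_v = (-u*sin(v), u*cos(v), 0). As functions of (u, v):
  E = r_u · r_u = 65,
  F = r_u · r_v = 0,
  G = r_v · r_v = u^2.
Evaluating at (u, v) = (13/2, pi/6): E = 65, F = 0, G = 169/4.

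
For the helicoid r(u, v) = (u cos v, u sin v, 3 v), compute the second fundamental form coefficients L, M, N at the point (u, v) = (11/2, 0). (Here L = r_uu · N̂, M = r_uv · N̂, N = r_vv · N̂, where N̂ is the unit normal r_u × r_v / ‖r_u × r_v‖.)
L = 0;  M = -6*sqrt(157)/157;  N = 0

Compute the unit normal N̂(u, v) = (3*sin(v)/sqrt(u^2 + 9), -3*cos(v)/sqrt(u^2 + 9), u/sqrt(u^2 + 9)), and the second partials r_uu, r_uv, r_vv. Take dot products:
  L(u, v) = r_uu · N̂ = 0,
  M(u, v) = r_uv · N̂ = -3/sqrt(u^2 + 9),
  N(u, v) = r_vv · N̂ = 0.
Evaluating at (u, v) = (11/2, 0):
  L = 0, M = -6*sqrt(157)/157, N = 0.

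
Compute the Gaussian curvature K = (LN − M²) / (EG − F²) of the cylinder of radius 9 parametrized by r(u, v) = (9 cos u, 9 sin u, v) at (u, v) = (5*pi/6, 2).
K = 0

Coefficients of the first fundamental form: E = 81, F = 0, G = 1.
Coefficients of the second fundamental form: L = -9, M = 0, N = 0.
Assemble K = (LN − M²)/(EG − F²) = 0. At (u, v) = (5*pi/6, 2): K = 0.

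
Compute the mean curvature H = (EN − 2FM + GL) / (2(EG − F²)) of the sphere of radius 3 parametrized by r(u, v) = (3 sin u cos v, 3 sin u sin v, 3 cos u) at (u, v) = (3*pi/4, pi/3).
H = -1/3

With E = 9, F = 0, G = 9*sin(u)^2, L = -3*sin(u)/Abs(sin(u)), M = 0, N = -3*sin(u)^3/Abs(sin(u)), assemble
  H = (EN − 2FM + GL) / (2(EG − F²)) = -sin(u)/(3*Abs(sin(u))).
At (u, v) = (3*pi/4, pi/3): H = -1/3.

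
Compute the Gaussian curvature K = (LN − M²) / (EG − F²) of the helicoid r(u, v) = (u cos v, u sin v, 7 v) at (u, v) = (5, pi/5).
K = -49/5476

Coefficients of the first fundamental form: E = 1, F = 0, G = u^2 + 49.
Coefficients of the second fundamental form: L = 0, M = -7/sqrt(u^2 + 49), N = 0.
Assemble K = (LN − M²)/(EG − F²) = -49/(u^2 + 49)^2. At (u, v) = (5, pi/5): K = -49/5476.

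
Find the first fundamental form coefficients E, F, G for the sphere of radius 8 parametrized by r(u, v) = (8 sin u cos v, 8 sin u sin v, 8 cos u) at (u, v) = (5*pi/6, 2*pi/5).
E = 64;  F = 0;  G = 16

Partials: r_u = (8*cos(u)*cos(v), 8*sin(v)*cos(u), -8*sin(u)), r_v = (-8*sin(u)*sin(v), 8*sin(u)*cos(v), 0). As functions of (u, v):
  E = r_u · r_u = 64,
  F = r_u · r_v = 0,
  G = r_v · r_v = 64*sin(u)^2.
Evaluating at (u, v) = (5*pi/6, 2*pi/5): E = 64, F = 0, G = 16.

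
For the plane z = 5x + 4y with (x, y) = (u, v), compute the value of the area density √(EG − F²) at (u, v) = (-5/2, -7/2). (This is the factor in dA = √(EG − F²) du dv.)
√(EG − F²)|_{(-5/2, -7/2)} = sqrt(42)

E = 26, F = 20, G = 17, so EG − F² = 42. Taking the positive square root: √(EG − F²) = sqrt(42). At (u, v) = (-5/2, -7/2): sqrt(42).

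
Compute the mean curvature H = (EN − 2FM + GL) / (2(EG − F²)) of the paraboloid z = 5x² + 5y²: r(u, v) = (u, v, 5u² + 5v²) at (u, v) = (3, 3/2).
H = 5635*sqrt(1126)/1267876

With E = 100*u^2 + 1, F = 100*u*v, G = 100*v^2 + 1, L = 10/sqrt(100*u^2 + 100*v^2 + 1), M = 0, N = 10/sqrt(100*u^2 + 100*v^2 + 1), assemble
  H = (EN − 2FM + GL) / (2(EG − F²)) = 10*(50*u^2 + 50*v^2 + 1)/(100*u^2 + 100*v^2 + 1)^(3/2).
At (u, v) = (3, 3/2): H = 5635*sqrt(1126)/1267876.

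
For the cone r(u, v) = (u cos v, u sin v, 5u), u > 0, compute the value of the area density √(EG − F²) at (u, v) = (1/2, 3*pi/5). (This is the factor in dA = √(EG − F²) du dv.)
√(EG − F²)|_{(1/2, 3*pi/5)} = sqrt(26)/2

E = 26, F = 0, G = u^2, so EG − F² = 26*u^2. Taking the positive square root: √(EG − F²) = sqrt(26)*Abs(u). At (u, v) = (1/2, 3*pi/5): sqrt(26)/2.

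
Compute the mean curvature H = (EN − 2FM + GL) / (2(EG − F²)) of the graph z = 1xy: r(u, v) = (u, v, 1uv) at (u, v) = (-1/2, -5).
H = -4*sqrt(105)/2205

With E = v^2 + 1, F = u*v, G = u^2 + 1, L = 0, M = 1/sqrt(u^2 + v^2 + 1), N = 0, assemble
  H = (EN − 2FM + GL) / (2(EG − F²)) = -u*v/(u^2 + v^2 + 1)^(3/2).
At (u, v) = (-1/2, -5): H = -4*sqrt(105)/2205.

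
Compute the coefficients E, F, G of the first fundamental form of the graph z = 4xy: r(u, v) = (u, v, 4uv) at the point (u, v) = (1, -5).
E = 401;  F = -80;  G = 17

Partials: r_u = (1, 0, 4*v), r_v = (0, 1, 4*u). As functions of (u, v):
  E = r_u · r_u = 16*v^2 + 1,
  F = r_u · r_v = 16*u*v,
  G = r_v · r_v = 16*u^2 + 1.
Evaluating at (u, v) = (1, -5): E = 401, F = -80, G = 17.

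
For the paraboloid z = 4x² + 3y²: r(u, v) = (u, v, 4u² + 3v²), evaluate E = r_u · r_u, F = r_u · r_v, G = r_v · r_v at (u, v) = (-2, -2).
E = 257;  F = 192;  G = 145

Partials: r_u = (1, 0, 8*u), r_v = (0, 1, 6*v). As functions of (u, v):
  E = r_u · r_u = 64*u^2 + 1,
  F = r_u · r_v = 48*u*v,
  G = r_v · r_v = 36*v^2 + 1.
Evaluating at (u, v) = (-2, -2): E = 257, F = 192, G = 145.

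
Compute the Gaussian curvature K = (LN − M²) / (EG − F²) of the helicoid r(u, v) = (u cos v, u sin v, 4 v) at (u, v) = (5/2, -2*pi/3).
K = -256/7921

Coefficients of the first fundamental form: E = 1, F = 0, G = u^2 + 16.
Coefficients of the second fundamental form: L = 0, M = -4/sqrt(u^2 + 16), N = 0.
Assemble K = (LN − M²)/(EG − F²) = -16/(u^2 + 16)^2. At (u, v) = (5/2, -2*pi/3): K = -256/7921.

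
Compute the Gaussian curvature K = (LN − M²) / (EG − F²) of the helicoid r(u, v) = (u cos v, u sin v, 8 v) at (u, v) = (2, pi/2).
K = -4/289

Coefficients of the first fundamental form: E = 1, F = 0, G = u^2 + 64.
Coefficients of the second fundamental form: L = 0, M = -8/sqrt(u^2 + 64), N = 0.
Assemble K = (LN − M²)/(EG − F²) = -64/(u^2 + 64)^2. At (u, v) = (2, pi/2): K = -4/289.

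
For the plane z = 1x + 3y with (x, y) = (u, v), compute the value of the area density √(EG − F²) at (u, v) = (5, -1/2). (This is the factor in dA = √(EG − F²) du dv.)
√(EG − F²)|_{(5, -1/2)} = sqrt(11)

E = 2, F = 3, G = 10, so EG − F² = 11. Taking the positive square root: √(EG − F²) = sqrt(11). At (u, v) = (5, -1/2): sqrt(11).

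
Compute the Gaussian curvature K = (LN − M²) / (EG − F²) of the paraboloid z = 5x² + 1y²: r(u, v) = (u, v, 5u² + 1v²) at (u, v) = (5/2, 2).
K = 5/103041

Coefficients of the first fundamental form: E = 100*u^2 + 1, F = 20*u*v, G = 4*v^2 + 1.
Coefficients of the second fundamental form: L = 10/sqrt(100*u^2 + 4*v^2 + 1), M = 0, N = 2/sqrt(100*u^2 + 4*v^2 + 1).
Assemble K = (LN − M²)/(EG − F²) = 20/(10000*u^4 + 800*u^2*v^2 + 200*u^2 + 16*v^4 + 8*v^2 + 1). At (u, v) = (5/2, 2): K = 5/103041.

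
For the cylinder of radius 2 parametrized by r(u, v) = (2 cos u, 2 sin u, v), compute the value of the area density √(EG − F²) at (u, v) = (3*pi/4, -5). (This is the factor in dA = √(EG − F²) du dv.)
√(EG − F²)|_{(3*pi/4, -5)} = 2

E = 4, F = 0, G = 1, so EG − F² = 4. Taking the positive square root: √(EG − F²) = 2. At (u, v) = (3*pi/4, -5): 2.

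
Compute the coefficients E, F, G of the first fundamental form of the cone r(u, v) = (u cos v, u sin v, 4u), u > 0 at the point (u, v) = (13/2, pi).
E = 17;  F = 0;  G = 169/4

Partials: r_u = (cos(v), sin(v), 4), r_v = (-u*sin(v), u*cos(v), 0). As functions of (u, v):
  E = r_u · r_u = 17,
  F = r_u · r_v = 0,
  G = r_v · r_v = u^2.
Evaluating at (u, v) = (13/2, pi): E = 17, F = 0, G = 169/4.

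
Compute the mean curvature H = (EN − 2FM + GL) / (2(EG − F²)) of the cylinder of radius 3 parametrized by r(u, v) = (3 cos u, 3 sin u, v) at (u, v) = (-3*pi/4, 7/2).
H = -1/6

With E = 9, F = 0, G = 1, L = -3, M = 0, N = 0, assemble
  H = (EN − 2FM + GL) / (2(EG − F²)) = -1/6.
At (u, v) = (-3*pi/4, 7/2): H = -1/6.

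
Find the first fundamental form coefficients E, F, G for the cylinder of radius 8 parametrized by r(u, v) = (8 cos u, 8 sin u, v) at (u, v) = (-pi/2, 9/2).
E = 64;  F = 0;  G = 1

Partials: r_u = (-8*sin(u), 8*cos(u), 0), r_v = (0, 0, 1). As functions of (u, v):
  E = r_u · r_u = 64,
  F = r_u · r_v = 0,
  G = r_v · r_v = 1.
Evaluating at (u, v) = (-pi/2, 9/2): E = 64, F = 0, G = 1.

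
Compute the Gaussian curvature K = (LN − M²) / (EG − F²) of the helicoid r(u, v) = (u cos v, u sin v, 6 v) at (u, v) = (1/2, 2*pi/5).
K = -576/21025

Coefficients of the first fundamental form: E = 1, F = 0, G = u^2 + 36.
Coefficients of the second fundamental form: L = 0, M = -6/sqrt(u^2 + 36), N = 0.
Assemble K = (LN − M²)/(EG − F²) = -36/(u^2 + 36)^2. At (u, v) = (1/2, 2*pi/5): K = -576/21025.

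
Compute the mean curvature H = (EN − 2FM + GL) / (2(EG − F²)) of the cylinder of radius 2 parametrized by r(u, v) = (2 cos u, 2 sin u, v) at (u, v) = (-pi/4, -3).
H = -1/4

With E = 4, F = 0, G = 1, L = -2, M = 0, N = 0, assemble
  H = (EN − 2FM + GL) / (2(EG − F²)) = -1/4.
At (u, v) = (-pi/4, -3): H = -1/4.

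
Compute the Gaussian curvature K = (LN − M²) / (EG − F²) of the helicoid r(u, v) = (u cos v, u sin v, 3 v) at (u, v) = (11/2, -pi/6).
K = -144/24649

Coefficients of the first fundamental form: E = 1, F = 0, G = u^2 + 9.
Coefficients of the second fundamental form: L = 0, M = -3/sqrt(u^2 + 9), N = 0.
Assemble K = (LN − M²)/(EG − F²) = -9/(u^2 + 9)^2. At (u, v) = (11/2, -pi/6): K = -144/24649.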